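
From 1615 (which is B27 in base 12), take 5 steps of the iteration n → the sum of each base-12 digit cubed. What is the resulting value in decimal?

1520

1615 = (11,2,7)_12 → 11³ + 2³ + 7³ = 1331 + 8 + 343 = 1682
1682 = (11,8,2)_12 → 11³ + 8³ + 2³ = 1331 + 512 + 8 = 1851
1851 = (1,0,10,3)_12 → 1³ + 0³ + 10³ + 3³ = 1 + 0 + 1000 + 27 = 1028
1028 = (7,1,8)_12 → 7³ + 1³ + 8³ = 343 + 1 + 512 = 856
856 = (5,11,4)_12 → 5³ + 11³ + 4³ = 125 + 1331 + 64 = 1520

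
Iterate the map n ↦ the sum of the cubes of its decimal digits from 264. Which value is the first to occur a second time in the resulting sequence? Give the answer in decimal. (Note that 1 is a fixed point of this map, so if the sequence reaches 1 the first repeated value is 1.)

264 → 2³ + 6³ + 4³ = 288
288 → 2³ + 8³ + 8³ = 1032
1032 → 1³ + 0³ + 3³ + 2³ = 36
36 → 3³ + 6³ = 243
243 → 2³ + 4³ + 3³ = 99
99 → 9³ + 9³ = 1458
1458 → 1³ + 4³ + 5³ + 8³ = 702
702 → 7³ + 0³ + 2³ = 351
351 → 3³ + 5³ + 1³ = 153
153 → 1³ + 5³ + 3³ = 153  — 153 already appeared earlier.

153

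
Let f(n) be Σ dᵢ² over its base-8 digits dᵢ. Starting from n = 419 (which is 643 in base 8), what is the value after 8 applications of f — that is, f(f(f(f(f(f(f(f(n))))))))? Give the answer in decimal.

16

419 = (6,4,3)_8 → 6² + 4² + 3² = 36 + 16 + 9 = 61
61 = (7,5)_8 → 7² + 5² = 49 + 25 = 74
74 = (1,1,2)_8 → 1² + 1² + 2² = 1 + 1 + 4 = 6
6 = (6)_8 → 6² = 36
36 = (4,4)_8 → 4² + 4² = 16 + 16 = 32
32 = (4,0)_8 → 4² + 0² = 16 + 0 = 16
16 = (2,0)_8 → 2² + 0² = 4 + 0 = 4
4 = (4)_8 → 4² = 16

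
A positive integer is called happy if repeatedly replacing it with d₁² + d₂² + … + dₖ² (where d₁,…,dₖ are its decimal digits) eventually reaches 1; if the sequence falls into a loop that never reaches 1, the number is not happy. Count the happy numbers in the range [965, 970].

965: 965 → 142 → 21 → 5 → 25 → 29 → 85 → 89 → 145 → 42 → 20 → 4 → 16 → 37 → 58 → 89  (repeats 89)
966: 966 → 153 → 35 → 34 → 25 → 29 → 85 → 89 → 145 → 42 → 20 → 4 → 16 → 37 → 58 → 89  (repeats 89)
967: 967 → 166 → 73 → 58 → 89 → 145 → 42 → 20 → 4 → 16 → 37 → 58  (repeats 58)
968: 968 → 181 → 66 → 72 → 53 → 34 → 25 → 29 → 85 → 89 → 145 → 42 → 20 → 4 → 16 → 37 → 58 → 89  (repeats 89)
969: 969 → 198 → 146 → 53 → 34 → 25 → 29 → 85 → 89 → 145 → 42 → 20 → 4 → 16 → 37 → 58 → 89  (repeats 89)
970: 970 → 130 → 10 → 1  (reaches 1)
happy: 970

1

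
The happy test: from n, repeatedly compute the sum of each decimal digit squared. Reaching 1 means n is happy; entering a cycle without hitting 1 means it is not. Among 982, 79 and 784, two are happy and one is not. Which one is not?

982: 982 → 149 → 98 → 145 → 42 → 20 → 4 → 16 → 37 → 58 → 89 → 145  — repeats 145 (not happy)
79: 79 → 130 → 10 → 1  — reaches 1 (happy)
784: 784 → 129 → 86 → 100 → 1  — reaches 1 (happy)

982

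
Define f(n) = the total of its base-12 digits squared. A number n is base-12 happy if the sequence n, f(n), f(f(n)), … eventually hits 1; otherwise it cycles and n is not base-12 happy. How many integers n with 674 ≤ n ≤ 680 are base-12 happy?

1

674: 674 → 84 → 49 → 17 → 26 → 8 → 64 → 41 → 34 → 104 → 128 → 164 → 66 → 61 → 26  — not base-12 happy
675: 675 → 89 → 74 → 40 → 25 → 5 → 25  — not base-12 happy
676: 676 → 96 → 64 → 41 → 34 → 104 → 128 → 164 → 66 → 61 → 26 → 8 → 64  — not base-12 happy
677: 677 → 105 → 145 → 2 → 4 → 16 → 17 → 26 → 8 → 64 → 41 → 34 → 104 → 128 → 164 → 66 → 61 → 26  — not base-12 happy
678: 678 → 116 → 145 → 2 → 4 → 16 → 17 → 26 → 8 → 64 → 41 → 34 → 104 → 128 → 164 → 66 → 61 → 26  — not base-12 happy
679: 679 → 129 → 181 → 11 → 121 → 101 → 89 → 74 → 40 → 25 → 5 → 25  — not base-12 happy
680: 680 → 144 → 1  — base-12 happy
base-12 happy: 680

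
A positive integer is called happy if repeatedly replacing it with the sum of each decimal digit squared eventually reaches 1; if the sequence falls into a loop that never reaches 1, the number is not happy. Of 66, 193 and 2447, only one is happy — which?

193

66: 66 → 72 → 53 → 34 → 25 → 29 → 85 → 89 → 145 → 42 → 20 → 4 → 16 → 37 → 58 → 89  — repeats 89 (not happy)
193: 193 → 91 → 82 → 68 → 100 → 1  — reaches 1 (happy)
2447: 2447 → 85 → 89 → 145 → 42 → 20 → 4 → 16 → 37 → 58 → 89  — repeats 89 (not happy)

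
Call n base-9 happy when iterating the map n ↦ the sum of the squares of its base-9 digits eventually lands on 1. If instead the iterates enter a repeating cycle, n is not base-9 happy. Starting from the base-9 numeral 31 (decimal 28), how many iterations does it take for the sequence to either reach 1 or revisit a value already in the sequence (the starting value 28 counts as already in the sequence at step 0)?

6

28 = (3,1)_9 → 10
10 = (1,1)_9 → 2
2 = (2)_9 → 4
4 = (4)_9 → 16
16 = (1,7)_9 → 50
50 = (5,5)_9 → 50  — 50 repeats.
That took 6 steps.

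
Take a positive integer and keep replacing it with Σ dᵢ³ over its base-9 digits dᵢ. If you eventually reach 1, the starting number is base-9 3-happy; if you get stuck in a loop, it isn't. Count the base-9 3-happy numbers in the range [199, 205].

199: 199 → 73 → 513 → 243 → 27 → 27  (repeats 27)
200: 200 → 80 → 1024 → 496 → 218 → 232 → 694 → 638 → 1198 → 470 → 476 → 980 → 540 → 432 → 152 → 856 → 128 → 134 → 638  (repeats 638)
201: 201 → 99 → 9 → 1  (reaches 1)
202: 202 → 136 → 218 → 232 → 694 → 638 → 1198 → 470 → 476 → 980 → 540 → 432 → 152 → 856 → 128 → 134 → 638  (repeats 638)
203: 203 → 197 → 547 → 775 → 127 → 127  (repeats 127)
204: 204 → 288 → 152 → 856 → 128 → 134 → 638 → 1198 → 470 → 476 → 980 → 540 → 432 → 152  (repeats 152)
205: 205 → 415 → 127 → 127  (repeats 127)
base-9 3-happy: 201

1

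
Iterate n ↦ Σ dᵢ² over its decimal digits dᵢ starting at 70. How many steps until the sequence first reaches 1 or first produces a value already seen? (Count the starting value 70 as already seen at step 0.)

5

70 → 7² + 0² = 49
49 → 4² + 9² = 97
97 → 9² + 7² = 130
130 → 1² + 3² + 0² = 10
10 → 1² + 0² = 1  — reached 1.
That took 5 steps.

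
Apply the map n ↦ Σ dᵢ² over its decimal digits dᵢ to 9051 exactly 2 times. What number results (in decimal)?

50

9051 → 9² + 0² + 5² + 1² = 81 + 0 + 25 + 1 = 107
107 → 1² + 0² + 7² = 1 + 0 + 49 = 50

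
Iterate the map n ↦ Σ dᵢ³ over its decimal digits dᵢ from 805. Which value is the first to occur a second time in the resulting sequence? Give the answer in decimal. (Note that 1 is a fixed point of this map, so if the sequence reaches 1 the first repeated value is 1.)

370

805 → 8³ + 0³ + 5³ = 512 + 0 + 125 = 637
637 → 6³ + 3³ + 7³ = 216 + 27 + 343 = 586
586 → 5³ + 8³ + 6³ = 125 + 512 + 216 = 853
853 → 8³ + 5³ + 3³ = 512 + 125 + 27 = 664
664 → 6³ + 6³ + 4³ = 216 + 216 + 64 = 496
496 → 4³ + 9³ + 6³ = 64 + 729 + 216 = 1009
1009 → 1³ + 0³ + 0³ + 9³ = 1 + 0 + 0 + 729 = 730
730 → 7³ + 3³ + 0³ = 343 + 27 + 0 = 370
370 → 3³ + 7³ + 0³ = 27 + 343 + 0 = 370  — 370 already appeared earlier.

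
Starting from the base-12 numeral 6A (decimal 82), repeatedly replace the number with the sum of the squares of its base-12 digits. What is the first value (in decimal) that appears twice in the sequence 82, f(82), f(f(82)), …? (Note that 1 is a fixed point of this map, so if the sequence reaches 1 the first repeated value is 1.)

82 = (6,10)_12 → 136
136 = (11,4)_12 → 137
137 = (11,5)_12 → 146
146 = (1,0,2)_12 → 5
5 = (5)_12 → 25
25 = (2,1)_12 → 5  — 5 already appeared earlier.

5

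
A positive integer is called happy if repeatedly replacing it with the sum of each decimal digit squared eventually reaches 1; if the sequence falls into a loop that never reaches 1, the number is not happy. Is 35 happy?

35 → 34
34 → 25
25 → 29
29 → 85
85 → 89
89 → 145
145 → 42
42 → 20
20 → 4
4 → 16
16 → 37
37 → 58
58 → 89  — 89 already seen; the sequence cycles without reaching 1.

not happy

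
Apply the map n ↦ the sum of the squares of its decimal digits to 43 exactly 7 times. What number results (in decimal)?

43 → 4² + 3² = 25
25 → 2² + 5² = 29
29 → 2² + 9² = 85
85 → 8² + 5² = 89
89 → 8² + 9² = 145
145 → 1² + 4² + 5² = 42
42 → 4² + 2² = 20

20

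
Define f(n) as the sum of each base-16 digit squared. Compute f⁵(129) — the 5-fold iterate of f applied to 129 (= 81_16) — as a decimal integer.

129 = (8,1)_16 → 8² + 1² = 64 + 1 = 65
65 = (4,1)_16 → 4² + 1² = 16 + 1 = 17
17 = (1,1)_16 → 1² + 1² = 1 + 1 = 2
2 = (2)_16 → 2² = 4
4 = (4)_16 → 4² = 16

16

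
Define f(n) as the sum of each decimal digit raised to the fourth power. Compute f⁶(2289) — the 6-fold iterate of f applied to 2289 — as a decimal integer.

15604

2289 → 2⁴ + 2⁴ + 8⁴ + 9⁴ = 16 + 16 + 4096 + 6561 = 10689
10689 → 1⁴ + 0⁴ + 6⁴ + 8⁴ + 9⁴ = 1 + 0 + 1296 + 4096 + 6561 = 11954
11954 → 1⁴ + 1⁴ + 9⁴ + 5⁴ + 4⁴ = 1 + 1 + 6561 + 625 + 256 = 7444
7444 → 7⁴ + 4⁴ + 4⁴ + 4⁴ = 2401 + 256 + 256 + 256 = 3169
3169 → 3⁴ + 1⁴ + 6⁴ + 9⁴ = 81 + 1 + 1296 + 6561 = 7939
7939 → 7⁴ + 9⁴ + 3⁴ + 9⁴ = 2401 + 6561 + 81 + 6561 = 15604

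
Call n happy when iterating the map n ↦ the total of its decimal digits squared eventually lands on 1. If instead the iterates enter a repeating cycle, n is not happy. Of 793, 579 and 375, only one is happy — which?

793

793: 793 → 139 → 91 → 82 → 68 → 100 → 1  — reaches 1 (happy)
579: 579 → 155 → 51 → 26 → 40 → 16 → 37 → 58 → 89 → 145 → 42 → 20 → 4 → 16  — repeats 16 (not happy)
375: 375 → 83 → 73 → 58 → 89 → 145 → 42 → 20 → 4 → 16 → 37 → 58  — repeats 58 (not happy)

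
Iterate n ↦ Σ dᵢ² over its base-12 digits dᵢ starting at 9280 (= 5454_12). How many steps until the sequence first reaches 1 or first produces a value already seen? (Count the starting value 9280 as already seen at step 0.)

7

9280 = (5,4,5,4)_12 → 5² + 4² + 5² + 4² = 82
82 = (6,10)_12 → 6² + 10² = 136
136 = (11,4)_12 → 11² + 4² = 137
137 = (11,5)_12 → 11² + 5² = 146
146 = (1,0,2)_12 → 1² + 0² + 2² = 5
5 = (5)_12 → 5² = 25
25 = (2,1)_12 → 2² + 1² = 5  — 5 repeats.
That took 7 steps.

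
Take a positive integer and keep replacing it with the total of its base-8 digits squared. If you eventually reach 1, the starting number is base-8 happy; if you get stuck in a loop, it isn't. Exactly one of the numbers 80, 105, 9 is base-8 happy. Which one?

105

80: 80 → 5 → 25 → 10 → 5  — repeats 5 (not base-8 happy)
105: 105 → 27 → 18 → 8 → 1  — reaches 1 (base-8 happy)
9: 9 → 2 → 4 → 16 → 4  — repeats 4 (not base-8 happy)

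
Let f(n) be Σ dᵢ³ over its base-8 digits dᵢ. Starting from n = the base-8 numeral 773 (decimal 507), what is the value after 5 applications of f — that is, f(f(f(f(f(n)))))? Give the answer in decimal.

507 = (7,7,3)_8 → 713
713 = (1,3,1,1)_8 → 30
30 = (3,6)_8 → 243
243 = (3,6,3)_8 → 270
270 = (4,1,6)_8 → 281

281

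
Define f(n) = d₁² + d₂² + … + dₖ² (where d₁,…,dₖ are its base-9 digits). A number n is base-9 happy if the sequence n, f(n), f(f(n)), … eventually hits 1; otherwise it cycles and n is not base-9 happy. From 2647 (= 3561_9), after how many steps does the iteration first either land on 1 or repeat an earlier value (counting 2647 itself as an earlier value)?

2647 = (3,5,6,1)_9 → 3² + 5² + 6² + 1² = 71
71 = (7,8)_9 → 7² + 8² = 113
113 = (1,3,5)_9 → 1² + 3² + 5² = 35
35 = (3,8)_9 → 3² + 8² = 73
73 = (8,1)_9 → 8² + 1² = 65
65 = (7,2)_9 → 7² + 2² = 53
53 = (5,8)_9 → 5² + 8² = 89
89 = (1,0,8)_9 → 1² + 0² + 8² = 65  — 65 repeats.
That took 8 steps.

8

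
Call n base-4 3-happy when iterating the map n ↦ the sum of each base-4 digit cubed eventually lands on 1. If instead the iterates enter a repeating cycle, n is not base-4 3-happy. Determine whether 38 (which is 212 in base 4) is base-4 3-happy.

38 = (2,1,2)_4 → 17
17 = (1,0,1)_4 → 2
2 = (2)_4 → 8
8 = (2,0)_4 → 8  — 8 already seen; the sequence cycles without reaching 1.

not base-4 3-happy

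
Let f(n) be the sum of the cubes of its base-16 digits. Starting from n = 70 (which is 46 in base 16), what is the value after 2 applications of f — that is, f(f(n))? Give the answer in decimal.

514

70 = (4,6)_16 → 4³ + 6³ = 64 + 216 = 280
280 = (1,1,8)_16 → 1³ + 1³ + 8³ = 1 + 1 + 512 = 514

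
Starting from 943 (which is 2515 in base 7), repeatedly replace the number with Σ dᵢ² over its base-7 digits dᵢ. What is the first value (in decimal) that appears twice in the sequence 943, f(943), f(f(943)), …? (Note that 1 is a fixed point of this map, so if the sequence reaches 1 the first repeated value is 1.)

37

943 = (2,5,1,5)_7 → 55
55 = (1,0,6)_7 → 37
37 = (5,2)_7 → 29
29 = (4,1)_7 → 17
17 = (2,3)_7 → 13
13 = (1,6)_7 → 37  — 37 already appeared earlier.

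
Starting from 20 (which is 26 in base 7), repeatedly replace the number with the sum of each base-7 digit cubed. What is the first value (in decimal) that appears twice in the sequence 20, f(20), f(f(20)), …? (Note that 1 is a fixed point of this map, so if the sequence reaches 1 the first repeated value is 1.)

92

20 = (2,6)_7 → 224
224 = (4,4,0)_7 → 128
128 = (2,4,2)_7 → 80
80 = (1,4,3)_7 → 92
92 = (1,6,1)_7 → 218
218 = (4,3,1)_7 → 92  — 92 already appeared earlier.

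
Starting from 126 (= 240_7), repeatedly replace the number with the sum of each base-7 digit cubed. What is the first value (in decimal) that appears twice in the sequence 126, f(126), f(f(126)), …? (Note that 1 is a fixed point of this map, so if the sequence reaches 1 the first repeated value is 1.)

126

126 = (2,4,0)_7 → 2³ + 4³ + 0³ = 72
72 = (1,3,2)_7 → 1³ + 3³ + 2³ = 36
36 = (5,1)_7 → 5³ + 1³ = 126  — 126 already appeared earlier.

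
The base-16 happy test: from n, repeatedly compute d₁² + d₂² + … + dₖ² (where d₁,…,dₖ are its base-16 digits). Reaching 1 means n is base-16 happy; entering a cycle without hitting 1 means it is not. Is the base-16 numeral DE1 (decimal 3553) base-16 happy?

base-16 happy

3553 = (13,14,1)_16 → 366
366 = (1,6,14)_16 → 233
233 = (14,9)_16 → 277
277 = (1,1,5)_16 → 27
27 = (1,11)_16 → 122
122 = (7,10)_16 → 149
149 = (9,5)_16 → 106
106 = (6,10)_16 → 136
136 = (8,8)_16 → 128
128 = (8,0)_16 → 64
64 = (4,0)_16 → 16
16 = (1,0)_16 → 1  — reached 1.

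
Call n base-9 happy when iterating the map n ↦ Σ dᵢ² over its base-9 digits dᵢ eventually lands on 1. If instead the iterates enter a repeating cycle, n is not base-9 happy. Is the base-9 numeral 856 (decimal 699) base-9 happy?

base-9 happy

699 = (8,5,6)_9 → 8² + 5² + 6² = 125
125 = (1,4,8)_9 → 1² + 4² + 8² = 81
81 = (1,0,0)_9 → 1² + 0² + 0² = 1  — reached 1.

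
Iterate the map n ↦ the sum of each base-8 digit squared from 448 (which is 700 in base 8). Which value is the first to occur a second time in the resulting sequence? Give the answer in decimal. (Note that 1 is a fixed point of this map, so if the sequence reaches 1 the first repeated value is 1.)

26

448 = (7,0,0)_8 → 7² + 0² + 0² = 49 + 0 + 0 = 49
49 = (6,1)_8 → 6² + 1² = 36 + 1 = 37
37 = (4,5)_8 → 4² + 5² = 16 + 25 = 41
41 = (5,1)_8 → 5² + 1² = 25 + 1 = 26
26 = (3,2)_8 → 3² + 2² = 9 + 4 = 13
13 = (1,5)_8 → 1² + 5² = 1 + 25 = 26  — 26 already appeared earlier.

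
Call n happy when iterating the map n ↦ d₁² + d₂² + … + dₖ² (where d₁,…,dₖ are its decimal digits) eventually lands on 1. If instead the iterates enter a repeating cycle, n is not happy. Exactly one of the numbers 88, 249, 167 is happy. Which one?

88: 88 → 128 → 69 → 117 → 51 → 26 → 40 → 16 → 37 → 58 → 89 → 145 → 42 → 20 → 4 → 16  — repeats 16 (not happy)
249: 249 → 101 → 2 → 4 → 16 → 37 → 58 → 89 → 145 → 42 → 20 → 4  — repeats 4 (not happy)
167: 167 → 86 → 100 → 1  — reaches 1 (happy)

167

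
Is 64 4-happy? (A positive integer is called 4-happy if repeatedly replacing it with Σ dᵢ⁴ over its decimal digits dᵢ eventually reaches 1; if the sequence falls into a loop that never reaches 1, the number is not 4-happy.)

not 4-happy

64 → 1552
1552 → 1267
1267 → 3714
3714 → 2739
2739 → 9059
9059 → 13747
13747 → 5140
5140 → 882
882 → 8208
8208 → 8208  — 8208 already seen; the sequence cycles without reaching 1.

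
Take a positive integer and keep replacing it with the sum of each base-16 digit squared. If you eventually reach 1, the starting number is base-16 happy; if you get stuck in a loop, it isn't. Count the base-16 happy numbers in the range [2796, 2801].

2796: 2796 → 440 → 186 → 221 → 338 → 30 → 197 → 169 → 181 → 146 → 85 → 50 → 13 → 169  (repeats 169)
2797: 2797 → 465 → 171 → 221 → 338 → 30 → 197 → 169 → 181 → 146 → 85 → 50 → 13 → 169  (repeats 169)
2798: 2798 → 492 → 341 → 51 → 18 → 5 → 25 → 82 → 29 → 170 → 200 → 208 → 169 → 181 → 146 → 85 → 50 → 13 → 169  (repeats 169)
2799: 2799 → 521 → 85 → 50 → 13 → 169 → 181 → 146 → 85  (repeats 85)
2800: 2800 → 325 → 42 → 104 → 100 → 52 → 25 → 82 → 29 → 170 → 200 → 208 → 169 → 181 → 146 → 85 → 50 → 13 → 169  (repeats 169)
2801: 2801 → 326 → 53 → 34 → 8 → 64 → 16 → 1  (reaches 1)
base-16 happy: 2801

1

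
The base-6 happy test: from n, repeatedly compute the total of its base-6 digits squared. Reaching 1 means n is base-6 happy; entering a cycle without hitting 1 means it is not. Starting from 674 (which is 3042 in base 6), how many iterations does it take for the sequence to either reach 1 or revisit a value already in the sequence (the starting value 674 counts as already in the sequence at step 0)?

674 = (3,0,4,2)_6 → 3² + 0² + 4² + 2² = 29
29 = (4,5)_6 → 4² + 5² = 41
41 = (1,0,5)_6 → 1² + 0² + 5² = 26
26 = (4,2)_6 → 4² + 2² = 20
20 = (3,2)_6 → 3² + 2² = 13
13 = (2,1)_6 → 2² + 1² = 5
5 = (5)_6 → 5² = 25
25 = (4,1)_6 → 4² + 1² = 17
17 = (2,5)_6 → 2² + 5² = 29  — 29 repeats.
That took 9 steps.

9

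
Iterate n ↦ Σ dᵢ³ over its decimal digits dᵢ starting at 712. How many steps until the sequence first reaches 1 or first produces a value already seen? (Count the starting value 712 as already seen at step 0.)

4

712 → 7³ + 1³ + 2³ = 352
352 → 3³ + 5³ + 2³ = 160
160 → 1³ + 6³ + 0³ = 217
217 → 2³ + 1³ + 7³ = 352  — 352 repeats.
That took 4 steps.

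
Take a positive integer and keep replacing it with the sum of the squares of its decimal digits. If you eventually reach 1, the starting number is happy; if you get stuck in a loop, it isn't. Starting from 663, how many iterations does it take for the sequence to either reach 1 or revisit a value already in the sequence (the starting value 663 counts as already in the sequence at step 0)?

12

663 → 6² + 6² + 3² = 81
81 → 8² + 1² = 65
65 → 6² + 5² = 61
61 → 6² + 1² = 37
37 → 3² + 7² = 58
58 → 5² + 8² = 89
89 → 8² + 9² = 145
145 → 1² + 4² + 5² = 42
42 → 4² + 2² = 20
20 → 2² + 0² = 4
4 → 4² = 16
16 → 1² + 6² = 37  — 37 repeats.
That took 12 steps.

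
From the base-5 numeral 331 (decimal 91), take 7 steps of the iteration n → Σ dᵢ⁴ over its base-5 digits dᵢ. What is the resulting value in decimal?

593

91 = (3,3,1)_5 → 3⁴ + 3⁴ + 1⁴ = 81 + 81 + 1 = 163
163 = (1,1,2,3)_5 → 1⁴ + 1⁴ + 2⁴ + 3⁴ = 1 + 1 + 16 + 81 = 99
99 = (3,4,4)_5 → 3⁴ + 4⁴ + 4⁴ = 81 + 256 + 256 = 593
593 = (4,3,3,3)_5 → 4⁴ + 3⁴ + 3⁴ + 3⁴ = 256 + 81 + 81 + 81 = 499
499 = (3,4,4,4)_5 → 3⁴ + 4⁴ + 4⁴ + 4⁴ = 81 + 256 + 256 + 256 = 849
849 = (1,1,3,4,4)_5 → 1⁴ + 1⁴ + 3⁴ + 4⁴ + 4⁴ = 1 + 1 + 81 + 256 + 256 = 595
595 = (4,3,4,0)_5 → 4⁴ + 3⁴ + 4⁴ + 0⁴ = 256 + 81 + 256 + 0 = 593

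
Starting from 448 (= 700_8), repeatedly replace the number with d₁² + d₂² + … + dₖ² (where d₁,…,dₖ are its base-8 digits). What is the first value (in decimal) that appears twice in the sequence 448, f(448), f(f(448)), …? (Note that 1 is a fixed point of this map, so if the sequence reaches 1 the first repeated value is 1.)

26

448 = (7,0,0)_8 → 7² + 0² + 0² = 49
49 = (6,1)_8 → 6² + 1² = 37
37 = (4,5)_8 → 4² + 5² = 41
41 = (5,1)_8 → 5² + 1² = 26
26 = (3,2)_8 → 3² + 2² = 13
13 = (1,5)_8 → 1² + 5² = 26  — 26 already appeared earlier.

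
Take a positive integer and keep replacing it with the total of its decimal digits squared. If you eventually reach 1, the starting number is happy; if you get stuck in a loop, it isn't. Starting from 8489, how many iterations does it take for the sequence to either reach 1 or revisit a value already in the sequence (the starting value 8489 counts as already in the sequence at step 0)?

14

8489 → 8² + 4² + 8² + 9² = 64 + 16 + 64 + 81 = 225
225 → 2² + 2² + 5² = 4 + 4 + 25 = 33
33 → 3² + 3² = 9 + 9 = 18
18 → 1² + 8² = 1 + 64 = 65
65 → 6² + 5² = 36 + 25 = 61
61 → 6² + 1² = 36 + 1 = 37
37 → 3² + 7² = 9 + 49 = 58
58 → 5² + 8² = 25 + 64 = 89
89 → 8² + 9² = 64 + 81 = 145
145 → 1² + 4² + 5² = 1 + 16 + 25 = 42
42 → 4² + 2² = 16 + 4 = 20
20 → 2² + 0² = 4 + 0 = 4
4 → 4² = 16
16 → 1² + 6² = 1 + 36 = 37  — 37 repeats.
That took 14 steps.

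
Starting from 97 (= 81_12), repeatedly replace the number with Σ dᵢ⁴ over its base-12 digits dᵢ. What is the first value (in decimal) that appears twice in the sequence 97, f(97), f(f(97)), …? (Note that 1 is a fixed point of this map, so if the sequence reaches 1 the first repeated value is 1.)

4097

97 = (8,1)_12 → 8⁴ + 1⁴ = 4097
4097 = (2,4,5,5)_12 → 2⁴ + 4⁴ + 5⁴ + 5⁴ = 1522
1522 = (10,6,10)_12 → 10⁴ + 6⁴ + 10⁴ = 21296
21296 = (1,0,3,10,8)_12 → 1⁴ + 0⁴ + 3⁴ + 10⁴ + 8⁴ = 14178
14178 = (8,2,5,6)_12 → 8⁴ + 2⁴ + 5⁴ + 6⁴ = 6033
6033 = (3,5,10,9)_12 → 3⁴ + 5⁴ + 10⁴ + 9⁴ = 17267
17267 = (9,11,10,11)_12 → 9⁴ + 11⁴ + 10⁴ + 11⁴ = 45843
45843 = (2,2,6,4,3)_12 → 2⁴ + 2⁴ + 6⁴ + 4⁴ + 3⁴ = 1665
1665 = (11,6,9)_12 → 11⁴ + 6⁴ + 9⁴ = 22498
22498 = (1,1,0,2,10)_12 → 1⁴ + 1⁴ + 0⁴ + 2⁴ + 10⁴ = 10018
10018 = (5,9,6,10)_12 → 5⁴ + 9⁴ + 6⁴ + 10⁴ = 18482
18482 = (10,8,4,2)_12 → 10⁴ + 8⁴ + 4⁴ + 2⁴ = 14368
14368 = (8,3,9,4)_12 → 8⁴ + 3⁴ + 9⁴ + 4⁴ = 10994
10994 = (6,4,4,2)_12 → 6⁴ + 4⁴ + 4⁴ + 2⁴ = 1824
1824 = (1,0,8,0)_12 → 1⁴ + 0⁴ + 8⁴ + 0⁴ = 4097  — 4097 already appeared earlier.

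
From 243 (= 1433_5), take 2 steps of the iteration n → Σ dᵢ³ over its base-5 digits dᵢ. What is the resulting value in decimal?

155

243 = (1,4,3,3)_5 → 1³ + 4³ + 3³ + 3³ = 1 + 64 + 27 + 27 = 119
119 = (4,3,4)_5 → 4³ + 3³ + 4³ = 64 + 27 + 64 = 155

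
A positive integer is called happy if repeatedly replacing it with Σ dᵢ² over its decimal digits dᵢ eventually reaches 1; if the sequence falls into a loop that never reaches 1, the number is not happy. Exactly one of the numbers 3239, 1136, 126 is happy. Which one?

3239: 3239 → 103 → 10 → 1  — reaches 1 (happy)
1136: 1136 → 47 → 65 → 61 → 37 → 58 → 89 → 145 → 42 → 20 → 4 → 16 → 37  — repeats 37 (not happy)
126: 126 → 41 → 17 → 50 → 25 → 29 → 85 → 89 → 145 → 42 → 20 → 4 → 16 → 37 → 58 → 89  — repeats 89 (not happy)

3239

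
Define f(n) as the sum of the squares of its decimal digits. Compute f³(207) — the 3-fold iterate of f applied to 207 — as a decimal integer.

207 → 2² + 0² + 7² = 53
53 → 5² + 3² = 34
34 → 3² + 4² = 25

25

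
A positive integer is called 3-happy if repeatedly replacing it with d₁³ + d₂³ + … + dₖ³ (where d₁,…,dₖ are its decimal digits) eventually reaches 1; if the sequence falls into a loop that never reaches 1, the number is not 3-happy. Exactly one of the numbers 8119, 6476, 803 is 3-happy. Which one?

8119: 8119 → 1243 → 100 → 1  — reaches 1 (3-happy)
6476: 6476 → 839 → 1268 → 737 → 713 → 371 → 371  — repeats 371 (not 3-happy)
803: 803 → 539 → 881 → 1025 → 134 → 92 → 737 → 713 → 371 → 371  — repeats 371 (not 3-happy)

8119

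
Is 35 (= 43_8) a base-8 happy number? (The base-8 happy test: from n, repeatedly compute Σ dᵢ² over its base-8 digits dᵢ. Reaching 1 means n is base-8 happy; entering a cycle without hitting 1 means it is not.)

35 = (4,3)_8 → 4² + 3² = 25
25 = (3,1)_8 → 3² + 1² = 10
10 = (1,2)_8 → 1² + 2² = 5
5 = (5)_8 → 5² = 25  — 25 already seen; the sequence cycles without reaching 1.

not base-8 happy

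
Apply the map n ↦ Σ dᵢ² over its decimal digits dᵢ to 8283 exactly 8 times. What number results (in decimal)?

8283 → 8² + 2² + 8² + 3² = 141
141 → 1² + 4² + 1² = 18
18 → 1² + 8² = 65
65 → 6² + 5² = 61
61 → 6² + 1² = 37
37 → 3² + 7² = 58
58 → 5² + 8² = 89
89 → 8² + 9² = 145

145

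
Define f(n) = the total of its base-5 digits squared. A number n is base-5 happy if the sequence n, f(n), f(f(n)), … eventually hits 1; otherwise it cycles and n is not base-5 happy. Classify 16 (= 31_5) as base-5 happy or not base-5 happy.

not base-5 happy

16 = (3,1)_5 → 3² + 1² = 10
10 = (2,0)_5 → 2² + 0² = 4
4 = (4)_5 → 4² = 16  — 16 already seen; the sequence cycles without reaching 1.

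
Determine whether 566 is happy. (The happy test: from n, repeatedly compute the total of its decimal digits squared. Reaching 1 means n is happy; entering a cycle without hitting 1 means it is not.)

happy

566 → 5² + 6² + 6² = 97
97 → 9² + 7² = 130
130 → 1² + 3² + 0² = 10
10 → 1² + 0² = 1  — reached 1.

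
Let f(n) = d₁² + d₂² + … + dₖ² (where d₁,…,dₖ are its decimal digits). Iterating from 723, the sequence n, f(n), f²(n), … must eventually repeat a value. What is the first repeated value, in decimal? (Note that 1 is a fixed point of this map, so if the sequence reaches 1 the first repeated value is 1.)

16

723 → 7² + 2² + 3² = 49 + 4 + 9 = 62
62 → 6² + 2² = 36 + 4 = 40
40 → 4² + 0² = 16 + 0 = 16
16 → 1² + 6² = 1 + 36 = 37
37 → 3² + 7² = 9 + 49 = 58
58 → 5² + 8² = 25 + 64 = 89
89 → 8² + 9² = 64 + 81 = 145
145 → 1² + 4² + 5² = 1 + 16 + 25 = 42
42 → 4² + 2² = 16 + 4 = 20
20 → 2² + 0² = 4 + 0 = 4
4 → 4² = 16  — 16 already appeared earlier.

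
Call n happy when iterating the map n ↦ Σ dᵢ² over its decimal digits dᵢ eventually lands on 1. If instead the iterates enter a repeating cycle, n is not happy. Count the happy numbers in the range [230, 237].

2

230: 230 → 13 → 10 → 1  (reaches 1)
231: 231 → 14 → 17 → 50 → 25 → 29 → 85 → 89 → 145 → 42 → 20 → 4 → 16 → 37 → 58 → 89  (repeats 89)
232: 232 → 17 → 50 → 25 → 29 → 85 → 89 → 145 → 42 → 20 → 4 → 16 → 37 → 58 → 89  (repeats 89)
233: 233 → 22 → 8 → 64 → 52 → 29 → 85 → 89 → 145 → 42 → 20 → 4 → 16 → 37 → 58 → 89  (repeats 89)
234: 234 → 29 → 85 → 89 → 145 → 42 → 20 → 4 → 16 → 37 → 58 → 89  (repeats 89)
235: 235 → 38 → 73 → 58 → 89 → 145 → 42 → 20 → 4 → 16 → 37 → 58  (repeats 58)
236: 236 → 49 → 97 → 130 → 10 → 1  (reaches 1)
237: 237 → 62 → 40 → 16 → 37 → 58 → 89 → 145 → 42 → 20 → 4 → 16  (repeats 16)
happy: 230, 236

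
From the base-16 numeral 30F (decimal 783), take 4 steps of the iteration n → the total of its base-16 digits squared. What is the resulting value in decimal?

783 = (3,0,15)_16 → 3² + 0² + 15² = 234
234 = (14,10)_16 → 14² + 10² = 296
296 = (1,2,8)_16 → 1² + 2² + 8² = 69
69 = (4,5)_16 → 4² + 5² = 41

41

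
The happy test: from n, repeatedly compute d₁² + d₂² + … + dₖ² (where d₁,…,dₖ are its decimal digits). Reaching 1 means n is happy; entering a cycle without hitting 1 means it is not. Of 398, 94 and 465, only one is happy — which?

398: 398 → 154 → 42 → 20 → 4 → 16 → 37 → 58 → 89 → 145 → 42  — repeats 42 (not happy)
94: 94 → 97 → 130 → 10 → 1  — reaches 1 (happy)
465: 465 → 77 → 98 → 145 → 42 → 20 → 4 → 16 → 37 → 58 → 89 → 145  — repeats 145 (not happy)

94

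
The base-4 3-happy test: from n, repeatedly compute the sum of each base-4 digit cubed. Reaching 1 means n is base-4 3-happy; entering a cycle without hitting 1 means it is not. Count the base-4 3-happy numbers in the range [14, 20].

1

14: 14 → 35 → 35  (repeats 35)
15: 15 → 54 → 36 → 9 → 9  (repeats 9)
16: 16 → 1  (reaches 1)
17: 17 → 2 → 8 → 8  (repeats 8)
18: 18 → 9 → 9  (repeats 9)
19: 19 → 28 → 28  (repeats 28)
20: 20 → 2 → 8 → 8  (repeats 8)
base-4 3-happy: 16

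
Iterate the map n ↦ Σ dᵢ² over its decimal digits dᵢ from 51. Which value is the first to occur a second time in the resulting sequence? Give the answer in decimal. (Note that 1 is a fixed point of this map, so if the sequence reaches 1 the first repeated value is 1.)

16

51 → 5² + 1² = 26
26 → 2² + 6² = 40
40 → 4² + 0² = 16
16 → 1² + 6² = 37
37 → 3² + 7² = 58
58 → 5² + 8² = 89
89 → 8² + 9² = 145
145 → 1² + 4² + 5² = 42
42 → 4² + 2² = 20
20 → 2² + 0² = 4
4 → 4² = 16  — 16 already appeared earlier.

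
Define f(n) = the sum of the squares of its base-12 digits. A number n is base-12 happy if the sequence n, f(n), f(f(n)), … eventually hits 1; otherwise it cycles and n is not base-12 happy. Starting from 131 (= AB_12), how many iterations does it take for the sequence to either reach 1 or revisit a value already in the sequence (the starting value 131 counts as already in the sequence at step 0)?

131 = (10,11)_12 → 10² + 11² = 100 + 121 = 221
221 = (1,6,5)_12 → 1² + 6² + 5² = 1 + 36 + 25 = 62
62 = (5,2)_12 → 5² + 2² = 25 + 4 = 29
29 = (2,5)_12 → 2² + 5² = 4 + 25 = 29  — 29 repeats.
That took 4 steps.

4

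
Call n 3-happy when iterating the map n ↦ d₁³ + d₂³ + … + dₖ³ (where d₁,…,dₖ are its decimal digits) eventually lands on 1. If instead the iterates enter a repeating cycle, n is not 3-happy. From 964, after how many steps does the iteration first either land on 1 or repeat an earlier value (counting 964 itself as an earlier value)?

964 → 9³ + 6³ + 4³ = 1009
1009 → 1³ + 0³ + 0³ + 9³ = 730
730 → 7³ + 3³ + 0³ = 370
370 → 3³ + 7³ + 0³ = 370  — 370 repeats.
That took 4 steps.

4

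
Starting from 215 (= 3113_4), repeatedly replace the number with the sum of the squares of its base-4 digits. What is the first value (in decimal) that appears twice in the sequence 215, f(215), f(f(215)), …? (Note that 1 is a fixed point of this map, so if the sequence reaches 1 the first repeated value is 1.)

215 = (3,1,1,3)_4 → 3² + 1² + 1² + 3² = 20
20 = (1,1,0)_4 → 1² + 1² + 0² = 2
2 = (2)_4 → 2² = 4
4 = (1,0)_4 → 1² + 0² = 1  — reached the fixed point 1.
1 → 1, so 1 is the first repeated value.

1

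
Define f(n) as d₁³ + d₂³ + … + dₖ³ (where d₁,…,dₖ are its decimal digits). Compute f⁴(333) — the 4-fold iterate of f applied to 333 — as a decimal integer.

333 → 3³ + 3³ + 3³ = 27 + 27 + 27 = 81
81 → 8³ + 1³ = 512 + 1 = 513
513 → 5³ + 1³ + 3³ = 125 + 1 + 27 = 153
153 → 1³ + 5³ + 3³ = 1 + 125 + 27 = 153

153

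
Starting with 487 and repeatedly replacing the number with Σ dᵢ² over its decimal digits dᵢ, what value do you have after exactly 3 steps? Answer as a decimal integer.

487 → 4² + 8² + 7² = 16 + 64 + 49 = 129
129 → 1² + 2² + 9² = 1 + 4 + 81 = 86
86 → 8² + 6² = 64 + 36 = 100

100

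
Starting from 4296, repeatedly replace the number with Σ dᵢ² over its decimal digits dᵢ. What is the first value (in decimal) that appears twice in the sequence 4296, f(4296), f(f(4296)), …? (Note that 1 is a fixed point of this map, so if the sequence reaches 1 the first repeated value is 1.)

37

4296 → 4² + 2² + 9² + 6² = 16 + 4 + 81 + 36 = 137
137 → 1² + 3² + 7² = 1 + 9 + 49 = 59
59 → 5² + 9² = 25 + 81 = 106
106 → 1² + 0² + 6² = 1 + 0 + 36 = 37
37 → 3² + 7² = 9 + 49 = 58
58 → 5² + 8² = 25 + 64 = 89
89 → 8² + 9² = 64 + 81 = 145
145 → 1² + 4² + 5² = 1 + 16 + 25 = 42
42 → 4² + 2² = 16 + 4 = 20
20 → 2² + 0² = 4 + 0 = 4
4 → 4² = 16
16 → 1² + 6² = 1 + 36 = 37  — 37 already appeared earlier.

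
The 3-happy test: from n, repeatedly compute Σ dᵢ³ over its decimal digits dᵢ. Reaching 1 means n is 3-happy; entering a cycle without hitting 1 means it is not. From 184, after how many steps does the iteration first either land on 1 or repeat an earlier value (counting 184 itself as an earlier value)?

7

184 → 1³ + 8³ + 4³ = 1 + 512 + 64 = 577
577 → 5³ + 7³ + 7³ = 125 + 343 + 343 = 811
811 → 8³ + 1³ + 1³ = 512 + 1 + 1 = 514
514 → 5³ + 1³ + 4³ = 125 + 1 + 64 = 190
190 → 1³ + 9³ + 0³ = 1 + 729 + 0 = 730
730 → 7³ + 3³ + 0³ = 343 + 27 + 0 = 370
370 → 3³ + 7³ + 0³ = 27 + 343 + 0 = 370  — 370 repeats.
That took 7 steps.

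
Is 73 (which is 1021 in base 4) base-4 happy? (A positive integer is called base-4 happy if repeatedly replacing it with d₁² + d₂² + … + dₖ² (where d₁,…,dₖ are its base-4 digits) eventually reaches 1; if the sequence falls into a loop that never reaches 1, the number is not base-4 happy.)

73 = (1,0,2,1)_4 → 1² + 0² + 2² + 1² = 6
6 = (1,2)_4 → 1² + 2² = 5
5 = (1,1)_4 → 1² + 1² = 2
2 = (2)_4 → 2² = 4
4 = (1,0)_4 → 1² + 0² = 1  — reached 1.

base-4 happy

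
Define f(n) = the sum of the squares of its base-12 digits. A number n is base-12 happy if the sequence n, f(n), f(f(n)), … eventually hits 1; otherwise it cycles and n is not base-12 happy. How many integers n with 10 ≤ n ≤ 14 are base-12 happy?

10: 10 → 100 → 80 → 100  (repeats 100)
11: 11 → 121 → 101 → 89 → 74 → 40 → 25 → 5 → 25  (repeats 25)
12: 12 → 1  (reaches 1)
13: 13 → 2 → 4 → 16 → 17 → 26 → 8 → 64 → 41 → 34 → 104 → 128 → 164 → 66 → 61 → 26  (repeats 26)
14: 14 → 5 → 25 → 5  (repeats 5)
base-12 happy: 12

1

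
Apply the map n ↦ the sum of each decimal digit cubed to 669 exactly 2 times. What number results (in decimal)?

219

669 → 1161
1161 → 219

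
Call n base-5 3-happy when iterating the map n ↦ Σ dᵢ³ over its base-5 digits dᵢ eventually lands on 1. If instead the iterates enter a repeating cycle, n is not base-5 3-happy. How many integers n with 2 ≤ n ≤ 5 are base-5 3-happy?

1

2: 2 → 8 → 28 → 28  (repeats 28)
3: 3 → 27 → 9 → 65 → 35 → 9  (repeats 9)
4: 4 → 64 → 80 → 28 → 28  (repeats 28)
5: 5 → 1  (reaches 1)
base-5 3-happy: 5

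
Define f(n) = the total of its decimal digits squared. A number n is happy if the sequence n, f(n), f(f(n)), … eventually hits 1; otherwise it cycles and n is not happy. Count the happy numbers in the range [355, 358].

1

355: 355 → 59 → 106 → 37 → 58 → 89 → 145 → 42 → 20 → 4 → 16 → 37  (repeats 37)
356: 356 → 70 → 49 → 97 → 130 → 10 → 1  (reaches 1)
357: 357 → 83 → 73 → 58 → 89 → 145 → 42 → 20 → 4 → 16 → 37 → 58  (repeats 58)
358: 358 → 98 → 145 → 42 → 20 → 4 → 16 → 37 → 58 → 89 → 145  (repeats 145)
happy: 356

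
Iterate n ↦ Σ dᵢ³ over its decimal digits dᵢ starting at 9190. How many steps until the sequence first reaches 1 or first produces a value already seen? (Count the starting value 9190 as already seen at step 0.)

9190 → 1459
1459 → 919
919 → 1459  — 1459 repeats.
That took 3 steps.

3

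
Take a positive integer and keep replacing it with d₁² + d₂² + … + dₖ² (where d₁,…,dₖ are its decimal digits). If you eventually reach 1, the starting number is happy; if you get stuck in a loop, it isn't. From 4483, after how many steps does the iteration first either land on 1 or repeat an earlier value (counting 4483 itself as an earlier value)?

4483 → 105
105 → 26
26 → 40
40 → 16
16 → 37
37 → 58
58 → 89
89 → 145
145 → 42
42 → 20
20 → 4
4 → 16  — 16 repeats.
That took 12 steps.

12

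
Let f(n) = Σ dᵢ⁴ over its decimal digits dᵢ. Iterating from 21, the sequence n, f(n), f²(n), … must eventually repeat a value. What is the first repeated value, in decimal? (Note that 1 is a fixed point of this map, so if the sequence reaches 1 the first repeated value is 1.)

8208

21 → 2⁴ + 1⁴ = 16 + 1 = 17
17 → 1⁴ + 7⁴ = 1 + 2401 = 2402
2402 → 2⁴ + 4⁴ + 0⁴ + 2⁴ = 16 + 256 + 0 + 16 = 288
288 → 2⁴ + 8⁴ + 8⁴ = 16 + 4096 + 4096 = 8208
8208 → 8⁴ + 2⁴ + 0⁴ + 8⁴ = 4096 + 16 + 0 + 4096 = 8208  — 8208 already appeared earlier.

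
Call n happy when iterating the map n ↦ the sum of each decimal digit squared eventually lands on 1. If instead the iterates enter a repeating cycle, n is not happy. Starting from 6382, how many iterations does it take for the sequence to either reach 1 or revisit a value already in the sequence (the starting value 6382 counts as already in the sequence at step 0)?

12

6382 → 6² + 3² + 8² + 2² = 36 + 9 + 64 + 4 = 113
113 → 1² + 1² + 3² = 1 + 1 + 9 = 11
11 → 1² + 1² = 1 + 1 = 2
2 → 2² = 4
4 → 4² = 16
16 → 1² + 6² = 1 + 36 = 37
37 → 3² + 7² = 9 + 49 = 58
58 → 5² + 8² = 25 + 64 = 89
89 → 8² + 9² = 64 + 81 = 145
145 → 1² + 4² + 5² = 1 + 16 + 25 = 42
42 → 4² + 2² = 16 + 4 = 20
20 → 2² + 0² = 4 + 0 = 4  — 4 repeats.
That took 12 steps.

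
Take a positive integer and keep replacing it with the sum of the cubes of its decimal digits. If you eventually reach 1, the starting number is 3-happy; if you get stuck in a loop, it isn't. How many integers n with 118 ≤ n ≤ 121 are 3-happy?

118: 118 → 514 → 190 → 730 → 370 → 370  (repeats 370)
119: 119 → 731 → 371 → 371  (repeats 371)
120: 120 → 9 → 729 → 1080 → 513 → 153 → 153  (repeats 153)
121: 121 → 10 → 1  (reaches 1)
3-happy: 121

1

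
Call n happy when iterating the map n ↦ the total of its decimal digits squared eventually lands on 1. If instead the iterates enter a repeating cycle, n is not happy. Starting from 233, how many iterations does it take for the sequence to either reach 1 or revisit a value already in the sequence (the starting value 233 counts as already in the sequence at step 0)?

15

233 → 2² + 3² + 3² = 4 + 9 + 9 = 22
22 → 2² + 2² = 4 + 4 = 8
8 → 8² = 64
64 → 6² + 4² = 36 + 16 = 52
52 → 5² + 2² = 25 + 4 = 29
29 → 2² + 9² = 4 + 81 = 85
85 → 8² + 5² = 64 + 25 = 89
89 → 8² + 9² = 64 + 81 = 145
145 → 1² + 4² + 5² = 1 + 16 + 25 = 42
42 → 4² + 2² = 16 + 4 = 20
20 → 2² + 0² = 4 + 0 = 4
4 → 4² = 16
16 → 1² + 6² = 1 + 36 = 37
37 → 3² + 7² = 9 + 49 = 58
58 → 5² + 8² = 25 + 64 = 89  — 89 repeats.
That took 15 steps.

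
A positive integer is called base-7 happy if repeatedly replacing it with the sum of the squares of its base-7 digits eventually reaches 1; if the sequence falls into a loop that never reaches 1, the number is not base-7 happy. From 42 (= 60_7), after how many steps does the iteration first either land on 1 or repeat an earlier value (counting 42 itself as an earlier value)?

6

42 = (6,0)_7 → 6² + 0² = 36
36 = (5,1)_7 → 5² + 1² = 26
26 = (3,5)_7 → 3² + 5² = 34
34 = (4,6)_7 → 4² + 6² = 52
52 = (1,0,3)_7 → 1² + 0² + 3² = 10
10 = (1,3)_7 → 1² + 3² = 10  — 10 repeats.
That took 6 steps.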